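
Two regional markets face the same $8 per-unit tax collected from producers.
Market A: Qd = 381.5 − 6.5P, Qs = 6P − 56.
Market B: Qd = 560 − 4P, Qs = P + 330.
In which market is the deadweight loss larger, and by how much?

Market A, by $74.24.

Market A: pre-tax P* = $35, Q* = 154; post-tax Q = 129.04; deadweight loss = $99.84.
Market B: pre-tax P* = $46, Q* = 376; post-tax Q = 369.6; deadweight loss = $25.6.
Difference: $99.84 vs $25.6 → market A is larger by $74.24.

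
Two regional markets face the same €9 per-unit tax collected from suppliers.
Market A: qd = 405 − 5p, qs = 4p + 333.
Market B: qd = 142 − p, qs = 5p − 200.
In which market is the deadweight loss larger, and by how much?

Market A: pre-tax p* = €8, q* = 365; post-tax q = 345; deadweight loss = €90.
Market B: pre-tax p* = €57, q* = 85; post-tax q = 77.5; deadweight loss = €33.75.
Difference: €90 vs €33.75 → market A is larger by €56.25.

Market A, by €56.25.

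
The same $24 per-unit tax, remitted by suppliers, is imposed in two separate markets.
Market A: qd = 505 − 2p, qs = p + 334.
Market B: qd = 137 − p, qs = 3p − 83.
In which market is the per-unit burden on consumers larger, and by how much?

Market B, by $10.

Market A: pre-tax p* = $57, q* = 391; post-tax q = 375; per-unit burden on consumers = $8.
Market B: pre-tax p* = $55, q* = 82; post-tax q = 64; per-unit burden on consumers = $18.
Difference: $8 vs $18 → market B is larger by $10.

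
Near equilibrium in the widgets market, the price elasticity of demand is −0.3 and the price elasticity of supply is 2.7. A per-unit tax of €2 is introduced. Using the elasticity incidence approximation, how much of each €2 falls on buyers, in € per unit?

Buyers bear ≈ €1.8 per unit.

Incidence ratio: buyers' share ≈ εs / (εs + |εd|) = 2.7 / (2.7 + 0.3) = 0.9.
So buyers bear ≈ 0.9 × €2 = €1.8; sellers bear €0.2.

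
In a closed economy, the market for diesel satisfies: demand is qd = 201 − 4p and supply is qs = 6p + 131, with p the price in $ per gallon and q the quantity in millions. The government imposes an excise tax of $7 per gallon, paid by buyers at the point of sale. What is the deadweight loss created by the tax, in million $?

Before the tax: set 201 − 4p = 6p + 131 → p* = $7, q* = 173.
With the tax collected from buyers, demand (in seller-price terms) shifts: qd = 201 − 4(p + 7).
New equilibrium: buyers pay $11.2, suppliers receive $4.2, q = 156.2. (Wedge: pb − ps = 7.)
Quantity falls by |ΔQ| = |173 − 156.2| = 16.8.
DWL = ½ · t · |ΔQ| = ½ · 7 · 16.8 = $58.8.

Deadweight loss = $58.8 million.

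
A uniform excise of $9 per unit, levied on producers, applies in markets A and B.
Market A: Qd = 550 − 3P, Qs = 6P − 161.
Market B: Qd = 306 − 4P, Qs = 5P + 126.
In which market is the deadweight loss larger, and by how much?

Market B, by $9.

Market A: pre-tax P* = $79, Q* = 313; post-tax Q = 295; deadweight loss = $81.
Market B: pre-tax P* = $20, Q* = 226; post-tax Q = 206; deadweight loss = $90.
Difference: $81 vs $90 → market B is larger by $9.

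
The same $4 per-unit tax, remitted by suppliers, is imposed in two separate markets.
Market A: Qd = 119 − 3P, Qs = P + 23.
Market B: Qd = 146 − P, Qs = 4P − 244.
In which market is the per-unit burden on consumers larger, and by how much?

Market B, by $2.2.

Market A: pre-tax P* = $24, Q* = 47; post-tax Q = 44; per-unit burden on consumers = $1.
Market B: pre-tax P* = $78, Q* = 68; post-tax Q = 64.8; per-unit burden on consumers = $3.2.
Difference: $1 vs $3.2 → market B is larger by $2.2.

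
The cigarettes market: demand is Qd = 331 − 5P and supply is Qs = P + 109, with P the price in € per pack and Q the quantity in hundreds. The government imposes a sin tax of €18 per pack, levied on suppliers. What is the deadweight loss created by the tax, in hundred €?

Without the tax, 331 − 5P = P + 109 gives 6P = 222, so P* = €37 and Q* = 146.
With the tax collected from suppliers, supply shifts: Qs = (P − 18) + 109.
New equilibrium: buyers pay €40, suppliers receive €22, Q = 131. (Wedge: Pb − Ps = 18.)
Quantity falls by |ΔQ| = |146 − 131| = 15.
DWL = ½ · t · |ΔQ| = ½ · 18 · 15 = €135.

Deadweight loss = €135 hundred.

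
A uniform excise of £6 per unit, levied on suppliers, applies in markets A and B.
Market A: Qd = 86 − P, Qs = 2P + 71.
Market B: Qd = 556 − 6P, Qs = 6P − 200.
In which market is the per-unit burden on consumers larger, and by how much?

Market A: pre-tax P* = £5, Q* = 81; post-tax Q = 77; per-unit burden on consumers = £4.
Market B: pre-tax P* = £63, Q* = 178; post-tax Q = 160; per-unit burden on consumers = £3.
Difference: £4 vs £3 → market A is larger by £1.

Market A, by £1.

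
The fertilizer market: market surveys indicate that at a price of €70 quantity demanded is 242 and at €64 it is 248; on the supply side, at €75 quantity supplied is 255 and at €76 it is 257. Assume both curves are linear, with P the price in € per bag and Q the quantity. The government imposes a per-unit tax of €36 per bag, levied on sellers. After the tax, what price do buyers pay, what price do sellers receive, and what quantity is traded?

Demand slope: (248 − 242)/(64 − 70) = -1, so Qd = 312 − P.
Supply slope: (257 − 255)/(76 − 75) = 2, so Qs = 2P + 105.
Without the tax, 312 − P = 2P + 105 gives 3P = 207, so P* = €69 and Q* = 243.
With the tax collected from sellers, supply shifts: Qs = 2(P − 36) + 105.
Solving gives Q = 219 with buyers paying €93 and sellers receiving €57 (the €36 wedge).
The less price-elastic side of the market bears the larger share of a per-unit tax.

Buyers pay €93; sellers receive €57; quantity = 219.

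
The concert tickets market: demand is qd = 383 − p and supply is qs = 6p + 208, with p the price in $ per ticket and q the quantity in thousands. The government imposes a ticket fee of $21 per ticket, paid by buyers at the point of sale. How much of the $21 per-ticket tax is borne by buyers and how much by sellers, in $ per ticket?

Buyers bear $18 per ticket; sellers bear $3 per ticket.

Without the tax, 383 − p = 6p + 208 gives 7p = 175, so p* = $25 and q* = 358.
With the tax collected from buyers, demand (in seller-price terms) shifts: qd = 383 − (p + 21).
New equilibrium: buyers pay $43, sellers receive $22, q = 340. (Wedge: pb − ps = 21.)
Burden on buyers: $18; on sellers: $3. (They sum to $21.)
The less price-elastic side of the market bears the larger share of a per-unit tax.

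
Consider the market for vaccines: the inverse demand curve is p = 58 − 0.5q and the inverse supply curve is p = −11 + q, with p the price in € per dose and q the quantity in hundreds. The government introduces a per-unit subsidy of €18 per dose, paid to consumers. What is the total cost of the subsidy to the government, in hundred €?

Government outlay = €1044 hundred.

Rewrite in direct form: qd = 116 − 2p and qs = p + 11.
Without the subsidy, 116 − 2p = p + 11 gives 3p = 105, so p* = €35 and q* = 46.
With a per-unit subsidy paid to consumers, each effectively pays p − 18, so demand becomes qd = 116 − 2(p − 18).
New equilibrium: consumers pay €29, suppliers receive €47, q = 58. (Wedge: pb − ps = −18.)
Outlay = t · Q = 18 · 58 = €1044.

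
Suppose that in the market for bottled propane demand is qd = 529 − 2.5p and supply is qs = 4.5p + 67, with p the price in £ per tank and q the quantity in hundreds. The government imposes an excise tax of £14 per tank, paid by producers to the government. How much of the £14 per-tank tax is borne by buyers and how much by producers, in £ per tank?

Buyers bear £9 per tank; producers bear £5 per tank.

Without the tax, 529 − 2.5p = 4.5p + 67 gives 7p = 462, so p* = £66 and q* = 364.
With the tax collected from producers, supply shifts: qs = 4.5(p − 14) + 67.
New equilibrium: buyers pay £75, producers receive £61, q = 341.5. (Wedge: pb − ps = 14.)
Burden on buyers: £9; on producers: £5. (They sum to £14.)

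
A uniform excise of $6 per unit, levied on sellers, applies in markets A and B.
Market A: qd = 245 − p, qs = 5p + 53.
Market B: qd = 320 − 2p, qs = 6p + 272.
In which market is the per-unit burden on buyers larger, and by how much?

Market A: pre-tax p* = $32, q* = 213; post-tax q = 208; per-unit burden on buyers = $5.
Market B: pre-tax p* = $6, q* = 308; post-tax q = 299; per-unit burden on buyers = $4.5.
Difference: $5 vs $4.5 → market A is larger by $0.5.

Market A, by $0.5.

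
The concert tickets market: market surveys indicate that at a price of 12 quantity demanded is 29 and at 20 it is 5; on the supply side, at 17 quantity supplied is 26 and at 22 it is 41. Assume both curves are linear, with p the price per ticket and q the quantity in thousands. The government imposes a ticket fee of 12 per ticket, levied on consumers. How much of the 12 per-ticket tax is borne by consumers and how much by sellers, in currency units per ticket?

Demand slope: (5 − 29)/(20 − 12) = -3, so qd = 65 − 3p.
Supply slope: (41 − 26)/(22 − 17) = 3, so qs = 3p − 25.
Without the tax, 65 − 3p = 3p − 25 gives 6p = 90, so p* = 15 and q* = 20.
With the tax collected from consumers, demand (in seller-price terms) shifts: qd = 65 − 3(p + 12).
Solving gives q = 2 with consumers paying 21 and sellers receiving 9 (the 12 wedge).
Burden on consumers: 6; on sellers: 6. (They sum to 12.)

Consumers bear 6 per ticket; sellers bear 6 per ticket.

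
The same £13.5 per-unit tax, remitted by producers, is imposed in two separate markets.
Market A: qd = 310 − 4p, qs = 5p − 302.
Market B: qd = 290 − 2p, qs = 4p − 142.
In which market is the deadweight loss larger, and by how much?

Market A: pre-tax p* = £68, q* = 38; post-tax q = 8; deadweight loss = £202.5.
Market B: pre-tax p* = £72, q* = 146; post-tax q = 128; deadweight loss = £121.5.
Difference: £202.5 vs £121.5 → market A is larger by £81.

Market A, by £81.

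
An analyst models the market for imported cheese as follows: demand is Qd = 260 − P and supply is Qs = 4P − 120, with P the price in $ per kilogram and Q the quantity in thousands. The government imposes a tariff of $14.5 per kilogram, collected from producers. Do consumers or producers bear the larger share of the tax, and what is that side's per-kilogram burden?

Consumers bear the larger share: $11.6 per kilogram.

Before the tax: set 260 − P = 4P − 120 → P* = $76, Q* = 184.
With the tax collected from producers, supply shifts: Qs = 4(P − 14.5) − 120.
Solving gives Q = 172.4 with consumers paying $87.6 and producers receiving $73.1 (the $14.5 wedge).
Per-kilogram burden: consumers $11.6, producers $2.9.
Consumers take the larger share because demand is less price-elastic here (demand slope 1 vs supply slope 4).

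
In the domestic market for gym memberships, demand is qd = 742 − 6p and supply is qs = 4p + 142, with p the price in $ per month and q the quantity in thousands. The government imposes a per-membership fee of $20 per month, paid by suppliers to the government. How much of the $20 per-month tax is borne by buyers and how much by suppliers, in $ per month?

Buyers bear $8 per month; suppliers bear $12 per month.

Without the tax, 742 − 6p = 4p + 142 gives 10p = 600, so p* = $60 and q* = 382.
With the tax collected from suppliers, supply shifts: qs = 4(p − 20) + 142.
New equilibrium: buyers pay $68, suppliers receive $48, q = 334. (Wedge: pb − ps = 20.)
Burden on buyers: $8; on suppliers: $12. (They sum to $20.)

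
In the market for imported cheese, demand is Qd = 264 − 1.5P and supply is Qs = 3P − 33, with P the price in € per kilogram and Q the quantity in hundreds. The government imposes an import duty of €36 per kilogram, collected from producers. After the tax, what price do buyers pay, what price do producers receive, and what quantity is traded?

Buyers pay €90; producers receive €54; quantity = 129.

Without the tax, 264 − 1.5P = 3P − 33 gives 4.5P = 297, so P* = €66 and Q* = 165.
With the tax collected from producers, supply shifts: Qs = 3(P − 36) − 33.
Solving gives Q = 129 with buyers paying €90 and producers receiving €54 (the €36 wedge).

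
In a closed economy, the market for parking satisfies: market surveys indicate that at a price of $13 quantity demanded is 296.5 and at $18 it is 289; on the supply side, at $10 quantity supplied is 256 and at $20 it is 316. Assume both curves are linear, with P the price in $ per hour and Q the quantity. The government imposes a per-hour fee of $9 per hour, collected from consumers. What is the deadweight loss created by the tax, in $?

Deadweight loss = $48.6.

Demand slope: (289 − 296.5)/(18 − 13) = -1.5, so Qd = 316 − 1.5P.
Supply slope: (316 − 256)/(20 − 10) = 6, so Qs = 6P + 196.
Without the tax, 316 − 1.5P = 6P + 196 gives 7.5P = 120, so P* = $16 and Q* = 292.
With the tax collected from consumers, demand (in seller-price terms) shifts: Qd = 316 − 1.5(P + 9).
Solving gives Q = 281.2 with consumers paying $23.2 and producers receiving $14.2 (the $9 wedge).
Quantity falls by |ΔQ| = |292 − 281.2| = 10.8.
DWL = ½ · t · |ΔQ| = ½ · 9 · 10.8 = $48.6.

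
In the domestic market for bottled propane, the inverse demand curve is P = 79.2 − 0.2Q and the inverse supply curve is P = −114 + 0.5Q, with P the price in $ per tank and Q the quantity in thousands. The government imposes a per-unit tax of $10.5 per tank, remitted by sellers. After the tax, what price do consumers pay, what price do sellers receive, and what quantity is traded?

Inverting to Q(P) form: Qd = 396 − 5P; Qs = 2P + 228.
Before the tax: set 396 − 5P = 2P + 228 → P* = $24, Q* = 276.
With the tax collected from sellers, supply shifts: Qs = 2(P − 10.5) + 228.
New equilibrium: consumers pay $27, sellers receive $16.5, Q = 261. (Wedge: Pb − Ps = 10.5.)
The less price-elastic side of the market bears the larger share of a per-unit tax.

Consumers pay $27; sellers receive $16.5; quantity = 261.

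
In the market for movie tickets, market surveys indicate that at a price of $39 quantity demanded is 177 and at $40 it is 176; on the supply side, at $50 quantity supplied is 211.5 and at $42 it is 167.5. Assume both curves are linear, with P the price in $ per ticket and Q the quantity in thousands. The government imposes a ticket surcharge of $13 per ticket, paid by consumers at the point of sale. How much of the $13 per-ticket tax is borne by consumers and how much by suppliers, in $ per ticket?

Consumers bear $11 per ticket; suppliers bear $2 per ticket.

Demand slope: (176 − 177)/(40 − 39) = -1, so Qd = 216 − P.
Supply slope: (167.5 − 211.5)/(42 − 50) = 5.5, so Qs = 5.5P − 63.5.
Before the tax: set 216 − P = 5.5P − 63.5 → P* = $43, Q* = 173.
With the tax collected from consumers, demand (in seller-price terms) shifts: Qd = 216 − (P + 13).
Solving gives Q = 162 with consumers paying $54 and suppliers receiving $41 (the $13 wedge).
Burden on consumers: $11; on suppliers: $2. (They sum to $13.)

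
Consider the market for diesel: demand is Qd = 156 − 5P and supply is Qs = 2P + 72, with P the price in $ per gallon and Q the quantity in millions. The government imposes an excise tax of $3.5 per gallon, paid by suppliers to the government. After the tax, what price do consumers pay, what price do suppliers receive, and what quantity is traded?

Without the tax, 156 − 5P = 2P + 72 gives 7P = 84, so P* = $12 and Q* = 96.
With the tax collected from suppliers, supply shifts: Qs = 2(P − 3.5) + 72.
New equilibrium: consumers pay $13, suppliers receive $9.5, Q = 91. (Wedge: Pb − Ps = 3.5.)
The less price-elastic side of the market bears the larger share of a per-unit tax.

Consumers pay $13; suppliers receive $9.5; quantity = 91.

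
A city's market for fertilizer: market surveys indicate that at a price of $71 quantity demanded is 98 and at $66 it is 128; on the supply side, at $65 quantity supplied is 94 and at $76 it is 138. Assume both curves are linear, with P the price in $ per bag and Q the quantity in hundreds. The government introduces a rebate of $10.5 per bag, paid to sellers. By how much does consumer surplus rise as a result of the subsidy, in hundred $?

Demand slope: (128 − 98)/(66 − 71) = -6, so Qd = 524 − 6P.
Supply slope: (138 − 94)/(76 − 65) = 4, so Qs = 4P − 166.
Before the subsidy: set 524 − 6P = 4P − 166 → P* = $69, Q* = 110.
With a per-unit subsidy paid to sellers, each receives P + 10.5 per unit sold, so supply becomes Qs = 4(P + 10.5) − 166.
Solving gives Q = 135.2 with consumers paying $64.8 and sellers receiving $75.3 (the $10.5 wedge).
ΔCS is the trapezoid between Q = 135.2 and Q = 110 of height $4.2: ½ · (110 + 135.2) · 4.2 = $514.92.

Consumer surplus rises by $514.92 hundred.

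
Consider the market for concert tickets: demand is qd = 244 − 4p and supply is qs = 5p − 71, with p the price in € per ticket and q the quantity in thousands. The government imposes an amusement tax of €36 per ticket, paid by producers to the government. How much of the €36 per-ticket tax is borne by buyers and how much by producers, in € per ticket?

Buyers bear €20 per ticket; producers bear €16 per ticket.

Before the tax: set 244 − 4p = 5p − 71 → p* = €35, q* = 104.
With the tax collected from producers, supply shifts: qs = 5(p − 36) − 71.
New equilibrium: buyers pay €55, producers receive €19, q = 24. (Wedge: pb − ps = 36.)
Burden on buyers: €20; on producers: €16. (They sum to €36.)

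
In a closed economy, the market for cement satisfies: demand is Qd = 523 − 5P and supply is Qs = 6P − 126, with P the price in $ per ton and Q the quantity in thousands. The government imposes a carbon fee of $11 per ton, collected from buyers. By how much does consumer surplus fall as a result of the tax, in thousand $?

Without the tax, 523 − 5P = 6P − 126 gives 11P = 649, so P* = $59 and Q* = 228.
With the tax collected from buyers, demand (in seller-price terms) shifts: Qd = 523 − 5(P + 11).
Solving gives Q = 198 with buyers paying $65 and suppliers receiving $54 (the $11 wedge).
ΔCS is the trapezoid between Q = 198 and Q = 228 of height $6: ½ · (228 + 198) · 6 = $1278.

Consumer surplus falls by $1278 thousand.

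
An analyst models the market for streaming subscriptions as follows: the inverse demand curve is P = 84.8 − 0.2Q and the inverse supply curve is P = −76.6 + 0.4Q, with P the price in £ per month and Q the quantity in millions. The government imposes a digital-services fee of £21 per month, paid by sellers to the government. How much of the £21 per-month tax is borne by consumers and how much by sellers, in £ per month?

Inverting to Q(P) form: Qd = 424 − 5P; Qs = 2.5P + 191.5.
Before the tax: set 424 − 5P = 2.5P + 191.5 → P* = £31, Q* = 269.
With the tax collected from sellers, supply shifts: Qs = 2.5(P − 21) + 191.5.
Solving gives Q = 234 with consumers paying £38 and sellers receiving £17 (the £21 wedge).
Burden on consumers: £7; on sellers: £14. (They sum to £21.)

Consumers bear £7 per month; sellers bear £14 per month.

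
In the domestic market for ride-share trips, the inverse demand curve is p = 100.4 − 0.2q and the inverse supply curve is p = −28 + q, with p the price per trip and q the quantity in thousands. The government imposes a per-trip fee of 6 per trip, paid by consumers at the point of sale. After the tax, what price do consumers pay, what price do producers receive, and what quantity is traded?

Consumers pay 80; producers receive 74; quantity = 102.

Rewrite in direct form: qd = 502 − 5p and qs = p + 28.
Before the tax: set 502 − 5p = p + 28 → p* = 79, q* = 107.
With the tax collected from consumers, demand (in seller-price terms) shifts: qd = 502 − 5(p + 6).
Solving gives q = 102 with consumers paying 80 and producers receiving 74 (the 6 wedge).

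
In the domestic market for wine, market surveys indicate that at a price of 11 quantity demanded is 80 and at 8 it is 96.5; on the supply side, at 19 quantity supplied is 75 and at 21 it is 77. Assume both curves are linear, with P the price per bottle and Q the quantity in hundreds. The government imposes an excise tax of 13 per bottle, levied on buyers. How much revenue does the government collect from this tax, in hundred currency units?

Tax revenue = 754 hundred.

Demand slope: (96.5 − 80)/(8 − 11) = -5.5, so Qd = 140.5 − 5.5P.
Supply slope: (77 − 75)/(21 − 19) = 1, so Qs = P + 56.
Without the tax, 140.5 − 5.5P = P + 56 gives 6.5P = 84.5, so P* = 13 and Q* = 69.
With the tax collected from buyers, demand (in seller-price terms) shifts: Qd = 140.5 − 5.5(P + 13).
New equilibrium: buyers pay 15, producers receive 2, Q = 58. (Wedge: Pb − Ps = 13.)
Revenue = t · Q = 13 · 58 = 754.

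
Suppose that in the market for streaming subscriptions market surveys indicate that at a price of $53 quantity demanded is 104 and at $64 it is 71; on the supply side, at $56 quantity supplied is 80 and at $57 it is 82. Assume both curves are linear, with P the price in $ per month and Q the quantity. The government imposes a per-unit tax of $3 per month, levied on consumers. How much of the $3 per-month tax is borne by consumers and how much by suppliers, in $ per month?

Consumers bear $1.2 per month; suppliers bear $1.8 per month.

Demand slope: (71 − 104)/(64 − 53) = -3, so Qd = 263 − 3P.
Supply slope: (82 − 80)/(57 − 56) = 2, so Qs = 2P − 32.
Without the tax, 263 − 3P = 2P − 32 gives 5P = 295, so P* = $59 and Q* = 86.
With the tax collected from consumers, demand (in seller-price terms) shifts: Qd = 263 − 3(P + 3).
New equilibrium: consumers pay $60.2, suppliers receive $57.2, Q = 82.4. (Wedge: Pb − Ps = 3.)
Burden on consumers: $1.2; on suppliers: $1.8. (They sum to $3.)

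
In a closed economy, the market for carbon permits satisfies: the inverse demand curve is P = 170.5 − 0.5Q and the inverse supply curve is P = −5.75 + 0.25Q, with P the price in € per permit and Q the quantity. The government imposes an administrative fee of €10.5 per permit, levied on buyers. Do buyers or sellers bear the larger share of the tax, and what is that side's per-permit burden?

Inverting to Q(P) form: Qd = 341 − 2P; Qs = 4P + 23.
Before the tax: set 341 − 2P = 4P + 23 → P* = €53, Q* = 235.
With the tax collected from buyers, demand (in seller-price terms) shifts: Qd = 341 − 2(P + 10.5).
New equilibrium: buyers pay €60, sellers receive €49.5, Q = 221. (Wedge: Pb − Ps = 10.5.)
Per-permit burden: buyers €7, sellers €3.5.
Buyers take the larger share because demand is less price-elastic here (demand slope 2 vs supply slope 4).

Buyers bear the larger share: €7 per permit.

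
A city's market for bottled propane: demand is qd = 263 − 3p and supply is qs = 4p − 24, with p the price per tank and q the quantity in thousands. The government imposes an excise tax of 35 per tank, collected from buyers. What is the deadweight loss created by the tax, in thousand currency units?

Deadweight loss = 1050 thousand.

Before the tax: set 263 − 3p = 4p − 24 → p* = 41, q* = 140.
With the tax collected from buyers, demand (in seller-price terms) shifts: qd = 263 − 3(p + 35).
New equilibrium: buyers pay 61, producers receive 26, q = 80. (Wedge: pb − ps = 35.)
Quantity falls by |ΔQ| = |140 − 80| = 60.
DWL = ½ · t · |ΔQ| = ½ · 35 · 60 = 1050.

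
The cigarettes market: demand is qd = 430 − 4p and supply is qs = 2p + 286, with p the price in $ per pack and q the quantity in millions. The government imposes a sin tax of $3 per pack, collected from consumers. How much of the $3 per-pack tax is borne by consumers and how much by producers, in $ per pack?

Consumers bear $1 per pack; producers bear $2 per pack.

Before the tax: set 430 − 4p = 2p + 286 → p* = $24, q* = 334.
With the tax collected from consumers, demand (in seller-price terms) shifts: qd = 430 − 4(p + 3).
New equilibrium: consumers pay $25, producers receive $22, q = 330. (Wedge: pb − ps = 3.)
Burden on consumers: $1; on producers: $2. (They sum to $3.)
The less price-elastic side of the market bears the larger share of a per-unit tax.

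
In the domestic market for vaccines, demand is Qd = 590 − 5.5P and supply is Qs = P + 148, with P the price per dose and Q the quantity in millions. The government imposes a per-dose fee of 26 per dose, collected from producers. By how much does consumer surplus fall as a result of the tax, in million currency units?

Consumer surplus falls by 820 million.

Before the tax: set 590 − 5.5P = P + 148 → P* = 68, Q* = 216.
With the tax collected from producers, supply shifts: Qs = (P − 26) + 148.
Solving gives Q = 194 with consumers paying 72 and producers receiving 46 (the 26 wedge).
ΔCS is the trapezoid between Q = 194 and Q = 216 of height 4: ½ · (216 + 194) · 4 = 820.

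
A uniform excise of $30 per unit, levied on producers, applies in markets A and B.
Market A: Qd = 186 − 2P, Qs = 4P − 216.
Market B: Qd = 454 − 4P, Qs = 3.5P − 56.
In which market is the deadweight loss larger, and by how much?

Market A: pre-tax P* = $67, Q* = 52; post-tax Q = 12; deadweight loss = $600.
Market B: pre-tax P* = $68, Q* = 182; post-tax Q = 126; deadweight loss = $840.
Difference: $600 vs $840 → market B is larger by $240.

Market B, by $240.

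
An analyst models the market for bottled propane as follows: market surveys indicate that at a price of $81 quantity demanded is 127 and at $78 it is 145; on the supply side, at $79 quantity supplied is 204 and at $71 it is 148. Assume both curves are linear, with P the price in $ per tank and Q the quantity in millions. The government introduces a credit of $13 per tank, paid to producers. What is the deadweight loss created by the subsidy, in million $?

Demand slope: (145 − 127)/(78 − 81) = -6, so Qd = 613 − 6P.
Supply slope: (148 − 204)/(71 − 79) = 7, so Qs = 7P − 349.
Before the subsidy: set 613 − 6P = 7P − 349 → P* = $74, Q* = 169.
With a per-unit subsidy paid to producers, each receives P + 13 per unit sold, so supply becomes Qs = 7(P + 13) − 349.
New equilibrium: buyers pay $67, producers receive $80, Q = 211. (Wedge: Pb − Ps = −13.)
Quantity rises by |ΔQ| = |169 − 211| = 42.
DWL = ½ · t · |ΔQ| = ½ · 13 · 42 = $273.

Deadweight loss = $273 million.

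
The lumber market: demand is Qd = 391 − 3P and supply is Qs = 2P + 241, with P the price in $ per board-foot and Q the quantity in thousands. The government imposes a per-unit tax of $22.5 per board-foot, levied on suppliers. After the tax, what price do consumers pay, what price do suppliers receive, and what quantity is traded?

Consumers pay $39; suppliers receive $16.5; quantity = 274.

Before the tax: set 391 − 3P = 2P + 241 → P* = $30, Q* = 301.
With the tax collected from suppliers, supply shifts: Qs = 2(P − 22.5) + 241.
New equilibrium: consumers pay $39, suppliers receive $16.5, Q = 274. (Wedge: Pb − Ps = 22.5.)
The less price-elastic side of the market bears the larger share of a per-unit tax.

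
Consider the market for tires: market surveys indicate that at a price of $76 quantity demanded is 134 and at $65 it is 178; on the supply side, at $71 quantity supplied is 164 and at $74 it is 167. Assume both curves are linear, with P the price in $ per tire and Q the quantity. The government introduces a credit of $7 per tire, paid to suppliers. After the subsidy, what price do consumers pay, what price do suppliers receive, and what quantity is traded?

Demand slope: (178 − 134)/(65 − 76) = -4, so Qd = 438 − 4P.
Supply slope: (167 − 164)/(74 − 71) = 1, so Qs = P + 93.
Before the subsidy: set 438 − 4P = P + 93 → P* = $69, Q* = 162.
With a per-unit subsidy paid to suppliers, each receives P + 7 per unit sold, so supply becomes Qs = (P + 7) + 93.
Solving gives Q = 167.6 with consumers paying $67.6 and suppliers receiving $74.6 (the $7 wedge).

Consumers pay $67.6; suppliers receive $74.6; quantity = 167.6.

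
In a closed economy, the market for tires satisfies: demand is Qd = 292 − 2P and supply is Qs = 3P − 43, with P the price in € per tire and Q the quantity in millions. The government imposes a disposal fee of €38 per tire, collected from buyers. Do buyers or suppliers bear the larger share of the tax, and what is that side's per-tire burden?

Buyers bear the larger share: €22.8 per tire.

Without the tax, 292 − 2P = 3P − 43 gives 5P = 335, so P* = €67 and Q* = 158.
With the tax collected from buyers, demand (in seller-price terms) shifts: Qd = 292 − 2(P + 38).
New equilibrium: buyers pay €89.8, suppliers receive €51.8, Q = 112.4. (Wedge: Pb − Ps = 38.)
Per-tire burden: buyers €22.8, suppliers €15.2.
Buyers take the larger share because demand is less price-elastic here (demand slope 2 vs supply slope 3).
The less price-elastic side of the market bears the larger share of a per-unit tax.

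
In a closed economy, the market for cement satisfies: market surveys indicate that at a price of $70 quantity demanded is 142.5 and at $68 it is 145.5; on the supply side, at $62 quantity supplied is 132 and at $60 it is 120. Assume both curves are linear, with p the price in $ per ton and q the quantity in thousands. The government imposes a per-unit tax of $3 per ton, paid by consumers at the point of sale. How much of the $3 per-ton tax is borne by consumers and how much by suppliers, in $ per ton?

Demand slope: (145.5 − 142.5)/(68 − 70) = -1.5, so qd = 247.5 − 1.5p.
Supply slope: (120 − 132)/(60 − 62) = 6, so qs = 6p − 240.
Without the tax, 247.5 − 1.5p = 6p − 240 gives 7.5p = 487.5, so p* = $65 and q* = 150.
With the tax collected from consumers, demand (in seller-price terms) shifts: qd = 247.5 − 1.5(p + 3).
New equilibrium: consumers pay $67.4, suppliers receive $64.4, q = 146.4. (Wedge: pb − ps = 3.)
Burden on consumers: $2.4; on suppliers: $0.6. (They sum to $3.)

Consumers bear $2.4 per ton; suppliers bear $0.6 per ton.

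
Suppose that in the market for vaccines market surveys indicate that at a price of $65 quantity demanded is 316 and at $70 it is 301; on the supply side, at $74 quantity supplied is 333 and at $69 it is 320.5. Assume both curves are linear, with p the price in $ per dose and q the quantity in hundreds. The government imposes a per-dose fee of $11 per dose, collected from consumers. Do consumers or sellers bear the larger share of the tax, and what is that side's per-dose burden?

Demand slope: (301 − 316)/(70 − 65) = -3, so qd = 511 − 3p.
Supply slope: (320.5 − 333)/(69 − 74) = 2.5, so qs = 2.5p + 148.
Without the tax, 511 − 3p = 2.5p + 148 gives 5.5p = 363, so p* = $66 and q* = 313.
With the tax collected from consumers, demand (in seller-price terms) shifts: qd = 511 − 3(p + 11).
Solving gives q = 298 with consumers paying $71 and sellers receiving $60 (the $11 wedge).
Per-dose burden: consumers $5, sellers $6.
Sellers take the larger share because supply is less price-elastic here (demand slope 3 vs supply slope 2.5).

Sellers bear the larger share: $6 per dose.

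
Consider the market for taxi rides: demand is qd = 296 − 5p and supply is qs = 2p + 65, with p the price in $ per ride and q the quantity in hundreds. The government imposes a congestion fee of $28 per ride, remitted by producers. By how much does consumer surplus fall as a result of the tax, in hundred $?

Before the tax: set 296 − 5p = 2p + 65 → p* = $33, q* = 131.
With the tax collected from producers, supply shifts: qs = 2(p − 28) + 65.
Solving gives q = 91 with consumers paying $41 and producers receiving $13 (the $28 wedge).
ΔCS is the trapezoid between Q = 91 and Q = 131 of height $8: ½ · (131 + 91) · 8 = $888.

Consumer surplus falls by $888 hundred.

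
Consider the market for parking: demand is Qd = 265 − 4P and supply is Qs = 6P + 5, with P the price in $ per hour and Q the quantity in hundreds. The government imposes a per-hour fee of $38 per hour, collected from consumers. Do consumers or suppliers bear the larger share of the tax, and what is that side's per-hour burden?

Consumers bear the larger share: $22.8 per hour.

Without the tax, 265 − 4P = 6P + 5 gives 10P = 260, so P* = $26 and Q* = 161.
With the tax collected from consumers, demand (in seller-price terms) shifts: Qd = 265 − 4(P + 38).
Solving gives Q = 69.8 with consumers paying $48.8 and suppliers receiving $10.8 (the $38 wedge).
Per-hour burden: consumers $22.8, suppliers $15.2.
Consumers take the larger share because demand is less price-elastic here (demand slope 4 vs supply slope 6).
The less price-elastic side of the market bears the larger share of a per-unit tax.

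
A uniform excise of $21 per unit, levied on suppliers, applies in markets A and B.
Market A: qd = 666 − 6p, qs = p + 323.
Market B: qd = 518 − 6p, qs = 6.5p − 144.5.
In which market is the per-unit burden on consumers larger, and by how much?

Market A: pre-tax p* = $49, q* = 372; post-tax q = 354; per-unit burden on consumers = $3.
Market B: pre-tax p* = $53, q* = 200; post-tax q = 134.48; per-unit burden on consumers = $10.92.
Difference: $3 vs $10.92 → market B is larger by $7.92.

Market B, by $7.92.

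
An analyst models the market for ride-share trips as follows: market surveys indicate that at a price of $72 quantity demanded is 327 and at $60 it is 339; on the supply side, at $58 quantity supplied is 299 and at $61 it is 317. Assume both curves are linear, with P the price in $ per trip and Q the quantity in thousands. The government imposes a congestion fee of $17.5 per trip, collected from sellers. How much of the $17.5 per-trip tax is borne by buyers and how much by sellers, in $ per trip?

Demand slope: (339 − 327)/(60 − 72) = -1, so Qd = 399 − P.
Supply slope: (317 − 299)/(61 − 58) = 6, so Qs = 6P − 49.
Before the tax: set 399 − P = 6P − 49 → P* = $64, Q* = 335.
With the tax collected from sellers, supply shifts: Qs = 6(P − 17.5) − 49.
Solving gives Q = 320 with buyers paying $79 and sellers receiving $61.5 (the $17.5 wedge).
Burden on buyers: $15; on sellers: $2.5. (They sum to $17.5.)

Buyers bear $15 per trip; sellers bear $2.5 per trip.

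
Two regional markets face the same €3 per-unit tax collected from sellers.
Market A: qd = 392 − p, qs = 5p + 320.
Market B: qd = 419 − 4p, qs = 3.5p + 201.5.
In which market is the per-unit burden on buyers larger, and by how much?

Market A: pre-tax p* = €12, q* = 380; post-tax q = 377.5; per-unit burden on buyers = €2.5.
Market B: pre-tax p* = €29, q* = 303; post-tax q = 297.4; per-unit burden on buyers = €1.4.
Difference: €2.5 vs €1.4 → market A is larger by €1.1.

Market A, by €1.1.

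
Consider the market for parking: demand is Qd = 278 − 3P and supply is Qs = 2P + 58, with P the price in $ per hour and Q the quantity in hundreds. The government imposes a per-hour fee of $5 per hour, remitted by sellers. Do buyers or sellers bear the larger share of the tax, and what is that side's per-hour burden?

Before the tax: set 278 − 3P = 2P + 58 → P* = $44, Q* = 146.
With the tax collected from sellers, supply shifts: Qs = 2(P − 5) + 58.
Solving gives Q = 140 with buyers paying $46 and sellers receiving $41 (the $5 wedge).
Per-hour burden: buyers $2, sellers $3.
Sellers take the larger share because supply is less price-elastic here (demand slope 3 vs supply slope 2).
The less price-elastic side of the market bears the larger share of a per-unit tax.

Sellers bear the larger share: $3 per hour.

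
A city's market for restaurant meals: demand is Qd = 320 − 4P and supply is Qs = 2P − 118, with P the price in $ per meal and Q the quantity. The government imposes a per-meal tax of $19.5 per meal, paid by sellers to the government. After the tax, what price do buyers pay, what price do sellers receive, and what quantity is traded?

Before the tax: set 320 − 4P = 2P − 118 → P* = $73, Q* = 28.
With the tax collected from sellers, supply shifts: Qs = 2(P − 19.5) − 118.
Solving gives Q = 2 with buyers paying $79.5 and sellers receiving $60 (the $19.5 wedge).
The less price-elastic side of the market bears the larger share of a per-unit tax.

Buyers pay $79.5; sellers receive $60; quantity = 2.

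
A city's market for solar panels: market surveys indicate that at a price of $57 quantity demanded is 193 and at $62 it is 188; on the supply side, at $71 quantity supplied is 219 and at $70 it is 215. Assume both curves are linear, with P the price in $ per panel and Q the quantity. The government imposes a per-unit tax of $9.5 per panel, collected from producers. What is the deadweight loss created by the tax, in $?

Deadweight loss = $36.1.

Demand slope: (188 − 193)/(62 − 57) = -1, so Qd = 250 − P.
Supply slope: (215 − 219)/(70 − 71) = 4, so Qs = 4P − 65.
Without the tax, 250 − P = 4P − 65 gives 5P = 315, so P* = $63 and Q* = 187.
With the tax collected from producers, supply shifts: Qs = 4(P − 9.5) − 65.
New equilibrium: buyers pay $70.6, producers receive $61.1, Q = 179.4. (Wedge: Pb − Ps = 9.5.)
Quantity falls by |ΔQ| = |187 − 179.4| = 7.6.
DWL = ½ · t · |ΔQ| = ½ · 9.5 · 7.6 = $36.1.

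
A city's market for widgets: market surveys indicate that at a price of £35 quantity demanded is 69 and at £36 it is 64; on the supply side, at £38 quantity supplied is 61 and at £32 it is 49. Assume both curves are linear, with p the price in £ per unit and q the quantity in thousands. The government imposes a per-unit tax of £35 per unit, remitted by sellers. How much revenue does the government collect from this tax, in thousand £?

Demand slope: (64 − 69)/(36 − 35) = -5, so qd = 244 − 5p.
Supply slope: (49 − 61)/(32 − 38) = 2, so qs = 2p − 15.
Before the tax: set 244 − 5p = 2p − 15 → p* = £37, q* = 59.
With the tax collected from sellers, supply shifts: qs = 2(p − 35) − 15.
Solving gives q = 9 with consumers paying £47 and sellers receiving £12 (the £35 wedge).
Revenue = t · Q = 35 · 9 = £315.

Tax revenue = £315 thousand.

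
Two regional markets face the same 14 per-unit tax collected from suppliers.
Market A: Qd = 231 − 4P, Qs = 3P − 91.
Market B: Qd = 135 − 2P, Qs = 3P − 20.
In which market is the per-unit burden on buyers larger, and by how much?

Market B, by 2.4.

Market A: pre-tax P* = 46, Q* = 47; post-tax Q = 23; per-unit burden on buyers = 6.
Market B: pre-tax P* = 31, Q* = 73; post-tax Q = 56.2; per-unit burden on buyers = 8.4.
Difference: 6 vs 8.4 → market B is larger by 2.4.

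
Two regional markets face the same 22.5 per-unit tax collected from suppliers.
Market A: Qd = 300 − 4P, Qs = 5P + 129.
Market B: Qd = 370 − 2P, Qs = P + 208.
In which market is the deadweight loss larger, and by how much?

Market A: pre-tax P* = 19, Q* = 224; post-tax Q = 174; deadweight loss = 562.5.
Market B: pre-tax P* = 54, Q* = 262; post-tax Q = 247; deadweight loss = 168.75.
Difference: 562.5 vs 168.75 → market A is larger by 393.75.

Market A, by 393.75.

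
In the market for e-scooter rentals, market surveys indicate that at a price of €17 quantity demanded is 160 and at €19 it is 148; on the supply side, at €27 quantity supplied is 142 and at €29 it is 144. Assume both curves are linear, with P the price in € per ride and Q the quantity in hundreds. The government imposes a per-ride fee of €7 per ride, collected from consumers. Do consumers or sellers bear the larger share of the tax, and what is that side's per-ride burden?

Sellers bear the larger share: €6 per ride.

Demand slope: (148 − 160)/(19 − 17) = -6, so Qd = 262 − 6P.
Supply slope: (144 − 142)/(29 − 27) = 1, so Qs = P + 115.
Without the tax, 262 − 6P = P + 115 gives 7P = 147, so P* = €21 and Q* = 136.
With the tax collected from consumers, demand (in seller-price terms) shifts: Qd = 262 − 6(P + 7).
New equilibrium: consumers pay €22, sellers receive €15, Q = 130. (Wedge: Pb − Ps = 7.)
Per-ride burden: consumers €1, sellers €6.
Sellers take the larger share because supply is less price-elastic here (demand slope 6 vs supply slope 1).
The less price-elastic side of the market bears the larger share of a per-unit tax.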